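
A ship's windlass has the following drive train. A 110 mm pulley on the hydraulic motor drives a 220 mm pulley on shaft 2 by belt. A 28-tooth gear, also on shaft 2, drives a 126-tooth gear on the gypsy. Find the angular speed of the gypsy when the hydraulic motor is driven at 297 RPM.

Belt: ratio = 220/110 = 2, so shaft 2 turns at 297 / 2 = 148.5 RPM.
Gear mesh: ratio = 126/28 = 4.5, so the gypsy turns at 148.5 / 4.5 = 33 RPM.

33 RPM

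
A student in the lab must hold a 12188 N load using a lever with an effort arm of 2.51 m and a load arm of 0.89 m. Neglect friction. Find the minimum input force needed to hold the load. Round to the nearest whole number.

Lever MA = effort arm / load arm = 2.51/0.89 = 2.8202.
Effort = load / MA = 12188 / 2.8202 = 4321.6 N.

4322 N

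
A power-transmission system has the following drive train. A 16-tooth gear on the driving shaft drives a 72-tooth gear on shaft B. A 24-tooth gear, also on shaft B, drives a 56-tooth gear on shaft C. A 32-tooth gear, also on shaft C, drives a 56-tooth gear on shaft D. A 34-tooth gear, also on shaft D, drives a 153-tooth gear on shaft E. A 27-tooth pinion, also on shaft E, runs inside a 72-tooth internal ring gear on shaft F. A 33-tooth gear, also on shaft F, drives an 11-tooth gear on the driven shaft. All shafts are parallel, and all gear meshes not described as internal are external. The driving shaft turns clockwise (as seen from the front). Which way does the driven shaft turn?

counterclockwise

the driving shaft → shaft B: external mesh, 1 reversal → CCW.
shaft B → shaft C: external mesh, 1 reversal → CW.
shaft C → shaft D: external mesh, 1 reversal → CCW.
shaft D → shaft E: external mesh, 1 reversal → CW.
shaft E → shaft F: internal mesh, same direction → CW.
shaft F → the driven shaft: external mesh, 1 reversal → CCW.
5 reversals in total — an odd number — so the driven shaft turns opposite to the driving shaft.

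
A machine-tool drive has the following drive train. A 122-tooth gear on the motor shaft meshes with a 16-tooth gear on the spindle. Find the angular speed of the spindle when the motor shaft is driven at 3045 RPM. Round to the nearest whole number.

gear mesh 16/122 = 0.13115 → 3045/0.13115 = 23218 RPM

23218 RPM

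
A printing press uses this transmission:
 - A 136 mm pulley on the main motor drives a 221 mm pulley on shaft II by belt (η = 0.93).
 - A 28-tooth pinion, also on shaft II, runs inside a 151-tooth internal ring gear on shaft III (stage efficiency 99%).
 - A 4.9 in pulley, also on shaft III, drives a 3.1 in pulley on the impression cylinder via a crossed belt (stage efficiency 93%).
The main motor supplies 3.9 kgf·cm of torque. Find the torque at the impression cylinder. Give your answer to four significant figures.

18.51 kgf·cm

Belt: ratio = 221/136 = 1.625; torque at shaft II = 3.9 × 1.625 × 0.93 = 5.8939 kgf·cm.
Internal gear: ratio = 151/28 = 5.3929; torque at shaft III = 5.8939 × 5.3929 × 0.99 = 31.467 kgf·cm.
Belt: ratio = 3.1/4.9 = 0.63265; torque at the impression cylinder = 31.467 × 0.63265 × 0.93 = 18.514 kgf·cm.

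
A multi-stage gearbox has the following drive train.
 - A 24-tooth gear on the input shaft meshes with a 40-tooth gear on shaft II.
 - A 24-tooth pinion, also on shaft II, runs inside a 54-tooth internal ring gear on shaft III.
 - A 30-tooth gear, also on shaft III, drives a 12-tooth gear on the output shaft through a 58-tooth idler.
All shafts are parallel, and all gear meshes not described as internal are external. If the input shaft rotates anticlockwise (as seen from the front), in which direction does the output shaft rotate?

the input shaft → shaft II: external mesh, 1 reversal → CW.
shaft II → shaft III: internal mesh, same direction → CW.
shaft III → the output shaft: driver → idler → driven is 2 external meshes, 2 reversals → CW.
3 reversals in total — an odd number — so the output shaft turns opposite to the input shaft.

clockwise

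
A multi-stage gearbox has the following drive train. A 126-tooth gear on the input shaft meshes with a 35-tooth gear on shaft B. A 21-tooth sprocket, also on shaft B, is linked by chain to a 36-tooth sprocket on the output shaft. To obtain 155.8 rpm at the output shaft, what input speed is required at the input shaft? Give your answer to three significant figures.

Overall ratio R = 0.27778 × 1.7143 = 0.47619.
Required input speed = output speed × R = 155.8 × 0.47619 = 74.19 rpm.

74.2 rpm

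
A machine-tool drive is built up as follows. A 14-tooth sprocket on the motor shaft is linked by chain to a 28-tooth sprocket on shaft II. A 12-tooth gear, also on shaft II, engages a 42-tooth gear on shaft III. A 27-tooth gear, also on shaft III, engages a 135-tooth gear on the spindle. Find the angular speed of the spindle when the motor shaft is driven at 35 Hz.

Chain: ratio = 28/14 = 2, so shaft II turns at 35 / 2 = 17.5 Hz.
Gear mesh: ratio = 42/12 = 3.5, so shaft III turns at 17.5 / 3.5 = 5 Hz.
Gear mesh: ratio = 135/27 = 5, so the spindle turns at 5 / 5 = 1 Hz.

1 Hz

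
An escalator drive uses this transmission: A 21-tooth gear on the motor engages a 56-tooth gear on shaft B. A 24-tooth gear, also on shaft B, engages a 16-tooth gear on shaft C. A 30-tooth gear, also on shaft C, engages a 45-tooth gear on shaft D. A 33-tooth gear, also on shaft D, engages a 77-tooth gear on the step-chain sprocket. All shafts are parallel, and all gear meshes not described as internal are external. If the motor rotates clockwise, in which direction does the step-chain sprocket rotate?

clockwise

the motor → shaft B: external mesh, 1 reversal → CCW.
shaft B → shaft C: external mesh, 1 reversal → CW.
shaft C → shaft D: external mesh, 1 reversal → CCW.
shaft D → the step-chain sprocket: external mesh, 1 reversal → CW.
4 reversals in total — an even number — so the step-chain sprocket turns the same way as the motor.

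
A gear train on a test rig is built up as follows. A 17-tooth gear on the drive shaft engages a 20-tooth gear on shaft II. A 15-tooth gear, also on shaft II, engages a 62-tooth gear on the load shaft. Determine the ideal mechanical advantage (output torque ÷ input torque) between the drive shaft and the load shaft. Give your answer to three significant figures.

4.86

Each stage contributes driven/driver: gear mesh 20/17 = 1.1765, gear mesh 62/15 = 4.1333.
Overall: 1.1765 × 4.1333 = 4.8627.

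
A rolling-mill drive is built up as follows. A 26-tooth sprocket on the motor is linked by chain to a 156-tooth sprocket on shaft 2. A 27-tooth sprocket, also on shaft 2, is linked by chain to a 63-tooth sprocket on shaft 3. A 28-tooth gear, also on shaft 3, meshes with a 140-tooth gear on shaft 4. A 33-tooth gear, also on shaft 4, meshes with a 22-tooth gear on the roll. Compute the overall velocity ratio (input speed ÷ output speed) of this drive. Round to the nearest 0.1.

46.7

Each stage contributes driven/driver: chain 156/26 = 6, chain 63/27 = 2.3333, gear mesh 140/28 = 5, gear mesh 22/33 = 0.66667.
Overall: 6 × 2.3333 × 5 × 0.66667 = 46.667.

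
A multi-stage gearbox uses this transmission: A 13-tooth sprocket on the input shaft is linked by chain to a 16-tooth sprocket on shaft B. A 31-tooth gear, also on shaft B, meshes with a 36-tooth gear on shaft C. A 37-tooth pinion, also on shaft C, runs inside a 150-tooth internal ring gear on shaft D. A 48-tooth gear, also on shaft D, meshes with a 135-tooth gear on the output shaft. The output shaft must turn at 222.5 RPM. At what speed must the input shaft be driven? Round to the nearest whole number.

Overall ratio R = 1.2308 × 1.1613 × 4.0541 × 2.8125 = 16.297.
Required input speed = output speed × R = 222.5 × 16.297 = 3626 RPM.

3626 RPM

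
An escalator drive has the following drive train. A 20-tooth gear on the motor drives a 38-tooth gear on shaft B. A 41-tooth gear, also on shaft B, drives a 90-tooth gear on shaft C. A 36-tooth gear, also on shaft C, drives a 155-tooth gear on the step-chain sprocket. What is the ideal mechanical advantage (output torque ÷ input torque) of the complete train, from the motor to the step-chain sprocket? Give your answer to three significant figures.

18.0

Each stage contributes driven/driver: gear mesh 38/20 = 1.9, gear mesh 90/41 = 2.1951, gear mesh 155/36 = 4.3056.
Overall: 1.9 × 2.1951 × 4.3056 = 17.957.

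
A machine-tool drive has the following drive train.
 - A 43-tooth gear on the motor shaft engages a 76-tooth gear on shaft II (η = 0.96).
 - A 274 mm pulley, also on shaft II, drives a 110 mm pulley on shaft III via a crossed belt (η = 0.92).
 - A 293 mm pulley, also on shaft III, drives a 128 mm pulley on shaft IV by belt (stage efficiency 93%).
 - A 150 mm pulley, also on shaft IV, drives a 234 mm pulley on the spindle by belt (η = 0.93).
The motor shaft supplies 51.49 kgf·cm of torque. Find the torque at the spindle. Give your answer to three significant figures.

Gear mesh: ratio = 76/43 = 1.7674; torque at shaft II = 51.49 × 1.7674 × 0.96 = 87.365 kgf·cm.
Belt: ratio = 110/274 = 0.40146; torque at shaft III = 87.365 × 0.40146 × 0.92 = 32.268 kgf·cm.
Belt: ratio = 128/293 = 0.43686; torque at shaft IV = 32.268 × 0.43686 × 0.93 = 13.11 kgf·cm.
Belt: ratio = 234/150 = 1.56; torque at the spindle = 13.11 × 1.56 × 0.93 = 19.02 kgf·cm.

19.0 kgf·cm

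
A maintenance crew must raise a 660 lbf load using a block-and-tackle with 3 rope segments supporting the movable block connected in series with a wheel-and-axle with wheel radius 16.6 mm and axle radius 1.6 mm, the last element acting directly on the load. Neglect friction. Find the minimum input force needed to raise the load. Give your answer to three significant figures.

Block-and-tackle MA = number of supporting rope parts = 3.
Wheel-and-axle MA = R/r = 16.6/1.6 = 10.375.
Combined ideal MA = 3 × 10.375 = 31.125.
Effort = load / MA = 660 / 31.125 = 21.205 lbf.

21.2 lbf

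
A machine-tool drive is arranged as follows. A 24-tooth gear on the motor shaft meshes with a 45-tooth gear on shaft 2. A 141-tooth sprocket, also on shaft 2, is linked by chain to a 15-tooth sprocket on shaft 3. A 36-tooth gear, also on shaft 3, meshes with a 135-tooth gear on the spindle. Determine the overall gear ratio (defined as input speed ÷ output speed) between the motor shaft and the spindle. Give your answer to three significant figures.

Each stage contributes driven/driver: gear mesh 45/24 = 1.875, chain 15/141 = 0.10638, gear mesh 135/36 = 3.75.
Overall: 1.875 × 0.10638 × 3.75 = 0.74801.

0.748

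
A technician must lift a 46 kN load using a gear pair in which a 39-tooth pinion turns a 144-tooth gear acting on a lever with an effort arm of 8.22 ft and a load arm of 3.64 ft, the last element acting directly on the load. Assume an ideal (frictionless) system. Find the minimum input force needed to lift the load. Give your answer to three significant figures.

5.52 kN

Gear pair MA = 144/39 = 3.6923.
Lever MA = effort arm / load arm = 8.22/3.64 = 2.2582.
Combined ideal MA = 3.6923 × 2.2582 = 8.3381.
Effort = load / MA = 46 / 8.3381 = 5.5168 kN.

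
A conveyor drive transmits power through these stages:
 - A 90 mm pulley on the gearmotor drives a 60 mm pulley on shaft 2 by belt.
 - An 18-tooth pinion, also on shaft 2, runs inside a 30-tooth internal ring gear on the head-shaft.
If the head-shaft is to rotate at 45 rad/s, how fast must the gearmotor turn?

50 rad/s

Overall ratio R = 0.66667 × 1.6667 = 1.1111.
Required input speed = output speed × R = 45 × 1.1111 = 50 rad/s.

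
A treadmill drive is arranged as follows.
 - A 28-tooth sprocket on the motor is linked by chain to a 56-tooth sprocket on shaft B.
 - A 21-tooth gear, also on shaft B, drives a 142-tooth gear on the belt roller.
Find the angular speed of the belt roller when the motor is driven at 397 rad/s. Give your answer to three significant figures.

the motor → shaft B (chain, 56/28): 397 ÷ 2 = 198.5 rad/s
shaft B → the belt roller (gear mesh, 142/21): 198.5 ÷ 6.7619 = 29.356 rad/s

29.4 rad/s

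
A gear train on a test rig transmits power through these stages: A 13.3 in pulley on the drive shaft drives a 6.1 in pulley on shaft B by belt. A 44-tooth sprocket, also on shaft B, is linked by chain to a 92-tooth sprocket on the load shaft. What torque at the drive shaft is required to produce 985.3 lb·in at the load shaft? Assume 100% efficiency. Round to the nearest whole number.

1027 lb·in

Overall ratio R = 0.45865 × 2.0909 = 0.95899.
Input torque = output torque / R = 985.3 / 0.95899 = 1027.4 lb·in.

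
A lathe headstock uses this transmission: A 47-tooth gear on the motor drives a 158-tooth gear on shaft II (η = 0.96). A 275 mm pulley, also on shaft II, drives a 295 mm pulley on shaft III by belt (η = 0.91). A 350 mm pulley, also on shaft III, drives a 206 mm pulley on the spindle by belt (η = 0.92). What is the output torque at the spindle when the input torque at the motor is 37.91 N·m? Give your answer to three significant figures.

Gear mesh: ratio = 158/47 = 3.3617; torque at shaft II = 37.91 × 3.3617 × 0.96 = 122.34 N·m.
Belt: ratio = 295/275 = 1.0727; torque at shaft III = 122.34 × 1.0727 × 0.91 = 119.43 N·m.
Belt: ratio = 206/350 = 0.58857; torque at the spindle = 119.43 × 0.58857 × 0.92 = 64.67 N·m.

64.7 N·m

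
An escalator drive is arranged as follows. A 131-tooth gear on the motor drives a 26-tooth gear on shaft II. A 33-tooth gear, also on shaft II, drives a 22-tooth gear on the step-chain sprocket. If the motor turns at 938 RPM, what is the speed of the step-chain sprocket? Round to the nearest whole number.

gear mesh 26/131 = 0.19847 → 938/0.19847 = 4726.1 RPM
gear mesh 22/33 = 0.66667 → 4726.1/0.66667 = 7089.1 RPM

7089 RPM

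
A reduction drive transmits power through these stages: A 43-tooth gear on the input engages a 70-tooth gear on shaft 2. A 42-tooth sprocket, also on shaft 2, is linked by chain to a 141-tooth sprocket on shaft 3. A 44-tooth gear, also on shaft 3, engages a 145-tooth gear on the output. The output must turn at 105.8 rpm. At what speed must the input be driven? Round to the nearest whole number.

Overall ratio R = 1.6279 × 3.3571 × 3.2955 = 18.01.
Required input speed = output speed × R = 105.8 × 18.01 = 1905.5 rpm.

1905 rpm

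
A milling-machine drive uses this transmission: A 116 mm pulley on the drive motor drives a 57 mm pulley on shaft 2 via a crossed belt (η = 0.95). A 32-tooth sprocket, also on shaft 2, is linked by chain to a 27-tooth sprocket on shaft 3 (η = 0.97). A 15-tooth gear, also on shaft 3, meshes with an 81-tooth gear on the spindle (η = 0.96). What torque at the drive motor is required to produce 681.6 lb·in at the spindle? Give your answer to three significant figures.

344 lb·in

Overall ratio R = 0.49138 × 0.84375 × 5.4 = 2.2388; overall efficiency η = 0.95 × 0.97 × 0.96 = 0.8846.
Input torque = output torque / (R × η) = 681.6 / (2.2388 × 0.8846) = 344.14 lb·in.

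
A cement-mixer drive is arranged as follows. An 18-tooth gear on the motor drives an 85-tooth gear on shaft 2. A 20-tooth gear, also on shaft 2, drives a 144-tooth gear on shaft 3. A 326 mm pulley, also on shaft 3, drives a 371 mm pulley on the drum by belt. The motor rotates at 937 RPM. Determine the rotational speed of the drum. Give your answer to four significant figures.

the motor → shaft 2 (gear mesh, 85/18): 937 ÷ 4.7222 = 198.42 RPM
shaft 2 → shaft 3 (gear mesh, 144/20): 198.42 ÷ 7.2 = 27.559 RPM
shaft 3 → the drum (belt, 371/326): 27.559 ÷ 1.138 = 24.216 RPM

24.22 RPM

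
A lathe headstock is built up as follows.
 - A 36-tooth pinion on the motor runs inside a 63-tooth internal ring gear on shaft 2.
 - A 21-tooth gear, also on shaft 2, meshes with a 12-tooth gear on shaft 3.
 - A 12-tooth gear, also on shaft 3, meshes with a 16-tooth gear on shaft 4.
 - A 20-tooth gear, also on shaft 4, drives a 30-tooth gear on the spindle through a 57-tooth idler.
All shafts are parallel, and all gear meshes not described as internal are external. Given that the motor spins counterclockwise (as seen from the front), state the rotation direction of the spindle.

counterclockwise

the motor → shaft 2: internal mesh, same direction → CCW.
shaft 2 → shaft 3: external mesh, 1 reversal → CW.
shaft 3 → shaft 4: external mesh, 1 reversal → CCW.
shaft 4 → the spindle: driver → idler → driven is 2 external meshes, 2 reversals → CCW.
4 reversals in total — an even number — so the spindle turns the same way as the motor.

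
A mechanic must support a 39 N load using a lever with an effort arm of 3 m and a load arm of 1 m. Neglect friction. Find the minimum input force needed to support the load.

Lever MA = effort arm / load arm = 3/1 = 3.
Effort = load / MA = 39 / 3 = 13 N.

13 N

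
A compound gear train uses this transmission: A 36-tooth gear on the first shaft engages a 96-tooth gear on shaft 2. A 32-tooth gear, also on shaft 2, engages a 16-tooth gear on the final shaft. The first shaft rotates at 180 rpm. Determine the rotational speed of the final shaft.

the first shaft → shaft 2 (gear mesh, 96/36): 180 ÷ 2.6667 = 67.5 rpm
shaft 2 → the final shaft (gear mesh, 16/32): 67.5 ÷ 0.5 = 135 rpm

135 rpm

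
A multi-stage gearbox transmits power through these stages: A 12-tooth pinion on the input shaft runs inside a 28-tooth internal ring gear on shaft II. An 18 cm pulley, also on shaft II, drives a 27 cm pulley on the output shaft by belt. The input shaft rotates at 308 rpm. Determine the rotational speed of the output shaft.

88 rpm

Internal gear: ratio = 28/12 = 2.3333, so shaft II turns at 308 / 2.3333 = 132 rpm.
Belt: ratio = 27/18 = 1.5, so the output shaft turns at 132 / 1.5 = 88 rpm.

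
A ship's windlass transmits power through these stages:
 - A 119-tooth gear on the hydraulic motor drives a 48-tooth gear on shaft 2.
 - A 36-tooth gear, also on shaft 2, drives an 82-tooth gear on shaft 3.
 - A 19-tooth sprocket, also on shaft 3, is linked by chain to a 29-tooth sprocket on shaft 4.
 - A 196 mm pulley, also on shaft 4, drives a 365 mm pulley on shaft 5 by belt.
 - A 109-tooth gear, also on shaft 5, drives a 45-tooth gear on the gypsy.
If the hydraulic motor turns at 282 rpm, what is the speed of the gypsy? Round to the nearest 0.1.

261.6 rpm

gear mesh 48/119 = 0.40336 → 282/0.40336 = 699.12 rpm
gear mesh 82/36 = 2.2778 → 699.12/2.2778 = 306.93 rpm
chain 29/19 = 1.5263 → 306.93/1.5263 = 201.09 rpm
belt 365/196 = 1.8622 → 201.09/1.8622 = 107.98 rpm
gear mesh 45/109 = 0.41284 → 107.98/0.41284 = 261.56 rpm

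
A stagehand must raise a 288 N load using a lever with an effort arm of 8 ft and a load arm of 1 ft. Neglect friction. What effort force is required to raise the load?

36 N

Lever MA = effort arm / load arm = 8/1 = 8.
Effort = load / MA = 288 / 8 = 36 N.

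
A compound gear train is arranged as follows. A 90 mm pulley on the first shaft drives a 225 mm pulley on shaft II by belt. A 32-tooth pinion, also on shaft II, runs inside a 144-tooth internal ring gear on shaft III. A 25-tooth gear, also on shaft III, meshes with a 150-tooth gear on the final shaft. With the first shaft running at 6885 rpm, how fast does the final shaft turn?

belt 225/90 = 2.5 → 6885/2.5 = 2754 rpm
internal gear 144/32 = 4.5 → 2754/4.5 = 612 rpm
gear mesh 150/25 = 6 → 612/6 = 102 rpm

102 rpm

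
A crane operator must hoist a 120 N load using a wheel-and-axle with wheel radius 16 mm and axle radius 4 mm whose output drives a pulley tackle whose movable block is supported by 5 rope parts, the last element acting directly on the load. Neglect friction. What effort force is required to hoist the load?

6 N

Wheel-and-axle MA = R/r = 16/4 = 4.
Block-and-tackle MA = number of supporting rope parts = 5.
Combined ideal MA = 4 × 5 = 20.
Effort = load / MA = 120 / 20 = 6 N.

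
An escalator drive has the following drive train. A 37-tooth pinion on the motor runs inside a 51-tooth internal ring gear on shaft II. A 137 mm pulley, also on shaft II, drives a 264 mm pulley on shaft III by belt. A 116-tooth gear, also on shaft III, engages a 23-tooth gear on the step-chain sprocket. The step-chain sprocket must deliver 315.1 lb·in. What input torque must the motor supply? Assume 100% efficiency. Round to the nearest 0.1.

598.3 lb·in

Overall ratio R = 1.3784 × 1.927 × 0.19828 = 0.52665.
Input torque = output torque / R = 315.1 / 0.52665 = 598.31 lb·in.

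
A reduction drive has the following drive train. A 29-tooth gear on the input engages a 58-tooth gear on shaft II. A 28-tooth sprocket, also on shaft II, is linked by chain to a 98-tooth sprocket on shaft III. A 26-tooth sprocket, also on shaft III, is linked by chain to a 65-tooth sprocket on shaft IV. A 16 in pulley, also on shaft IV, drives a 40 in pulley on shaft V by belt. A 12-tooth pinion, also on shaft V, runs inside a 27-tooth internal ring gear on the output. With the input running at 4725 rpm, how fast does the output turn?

48 rpm

Gear mesh: ratio = 58/29 = 2, so shaft II turns at 4725 / 2 = 2362.5 rpm.
Chain: ratio = 98/28 = 3.5, so shaft III turns at 2362.5 / 3.5 = 675 rpm.
Chain: ratio = 65/26 = 2.5, so shaft IV turns at 675 / 2.5 = 270 rpm.
Belt: ratio = 40/16 = 2.5, so shaft V turns at 270 / 2.5 = 108 rpm.
Internal gear: ratio = 27/12 = 2.25, so the output turns at 108 / 2.25 = 48 rpm.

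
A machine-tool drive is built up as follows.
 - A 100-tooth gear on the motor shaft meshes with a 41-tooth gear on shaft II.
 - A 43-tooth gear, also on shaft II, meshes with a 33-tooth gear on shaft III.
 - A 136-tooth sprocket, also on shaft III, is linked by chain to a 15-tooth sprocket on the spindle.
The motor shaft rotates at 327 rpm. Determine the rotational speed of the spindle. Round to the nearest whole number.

gear mesh 41/100 = 0.41 → 327/0.41 = 797.56 rpm
gear mesh 33/43 = 0.76744 → 797.56/0.76744 = 1039.2 rpm
chain 15/136 = 0.11029 → 1039.2/0.11029 = 9422.5 rpm

9422 rpm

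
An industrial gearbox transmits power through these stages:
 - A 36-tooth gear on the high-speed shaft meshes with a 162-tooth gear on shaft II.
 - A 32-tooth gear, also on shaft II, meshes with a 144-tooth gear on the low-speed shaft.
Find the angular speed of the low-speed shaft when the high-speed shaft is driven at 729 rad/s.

36 rad/s

Gear mesh: ratio = 162/36 = 4.5, so shaft II turns at 729 / 4.5 = 162 rad/s.
Gear mesh: ratio = 144/32 = 4.5, so the low-speed shaft turns at 162 / 4.5 = 36 rad/s.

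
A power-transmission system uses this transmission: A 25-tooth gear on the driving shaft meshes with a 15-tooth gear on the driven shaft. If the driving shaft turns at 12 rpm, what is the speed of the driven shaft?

20 rpm

the driving shaft → the driven shaft (gear mesh, 15/25): 12 ÷ 0.6 = 20 rpm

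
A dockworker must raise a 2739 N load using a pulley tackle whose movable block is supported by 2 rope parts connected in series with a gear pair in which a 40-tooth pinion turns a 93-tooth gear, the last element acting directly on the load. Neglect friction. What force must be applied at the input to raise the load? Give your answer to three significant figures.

Block-and-tackle MA = number of supporting rope parts = 2.
Gear pair MA = 93/40 = 2.325.
Combined ideal MA = 2 × 2.325 = 4.65.
Effort = load / MA = 2739 / 4.65 = 589.03 N.

589 N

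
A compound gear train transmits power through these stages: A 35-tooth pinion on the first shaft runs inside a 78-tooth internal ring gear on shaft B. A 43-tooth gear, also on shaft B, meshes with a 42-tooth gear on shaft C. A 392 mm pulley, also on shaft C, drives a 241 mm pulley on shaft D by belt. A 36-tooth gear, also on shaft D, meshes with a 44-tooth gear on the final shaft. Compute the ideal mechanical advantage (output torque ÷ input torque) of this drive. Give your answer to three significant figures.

Each stage contributes driven/driver: internal gear 78/35 = 2.2286, gear mesh 42/43 = 0.97674, belt 241/392 = 0.6148, gear mesh 44/36 = 1.2222.
Overall: 2.2286 × 0.97674 × 0.6148 × 1.2222 = 1.6356.

1.64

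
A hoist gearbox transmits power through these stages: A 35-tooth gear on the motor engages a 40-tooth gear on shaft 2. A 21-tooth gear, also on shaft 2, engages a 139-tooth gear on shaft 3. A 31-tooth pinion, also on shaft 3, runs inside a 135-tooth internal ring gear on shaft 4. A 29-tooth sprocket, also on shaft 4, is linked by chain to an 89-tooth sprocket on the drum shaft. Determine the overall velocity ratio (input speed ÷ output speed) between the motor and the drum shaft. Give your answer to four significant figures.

Each stage contributes driven/driver: gear mesh 40/35 = 1.1429, gear mesh 139/21 = 6.619, internal gear 135/31 = 4.3548, chain 89/29 = 3.069.
Overall: 1.1429 × 6.619 × 4.3548 × 3.069 = 101.1.

101.1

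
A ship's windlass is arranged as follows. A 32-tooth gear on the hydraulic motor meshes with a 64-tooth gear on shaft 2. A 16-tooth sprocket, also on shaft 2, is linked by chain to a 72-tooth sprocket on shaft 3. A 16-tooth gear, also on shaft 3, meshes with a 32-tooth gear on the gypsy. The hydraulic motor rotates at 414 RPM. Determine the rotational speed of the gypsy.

23 RPM

the hydraulic motor → shaft 2 (gear mesh, 64/32): 414 ÷ 2 = 207 RPM
shaft 2 → shaft 3 (chain, 72/16): 207 ÷ 4.5 = 46 RPM
shaft 3 → the gypsy (gear mesh, 32/16): 46 ÷ 2 = 23 RPM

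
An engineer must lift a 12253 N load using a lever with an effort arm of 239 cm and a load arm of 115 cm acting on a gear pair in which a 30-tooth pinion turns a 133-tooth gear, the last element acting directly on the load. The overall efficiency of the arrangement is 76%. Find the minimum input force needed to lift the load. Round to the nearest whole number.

1750 N

Lever MA = effort arm / load arm = 239/115 = 2.0783.
Gear pair MA = 133/30 = 4.4333.
Combined ideal MA = 2.0783 × 4.4333 = 9.2136.
Actual MA = 9.2136 × 0.76 = 7.0024.
Effort = load / actual MA = 12253 / 7.0024 = 1749.8 N.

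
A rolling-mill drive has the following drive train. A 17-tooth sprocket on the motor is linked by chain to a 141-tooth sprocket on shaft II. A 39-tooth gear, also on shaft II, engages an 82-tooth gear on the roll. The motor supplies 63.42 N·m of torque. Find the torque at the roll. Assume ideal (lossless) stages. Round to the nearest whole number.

1106 N·m

Chain: ratio = 141/17 = 8.2941; torque at shaft II = 63.42 × 8.2941 = 526.01 N·m.
Gear mesh: ratio = 82/39 = 2.1026; torque at the roll = 526.01 × 2.1026 = 1106 N·m.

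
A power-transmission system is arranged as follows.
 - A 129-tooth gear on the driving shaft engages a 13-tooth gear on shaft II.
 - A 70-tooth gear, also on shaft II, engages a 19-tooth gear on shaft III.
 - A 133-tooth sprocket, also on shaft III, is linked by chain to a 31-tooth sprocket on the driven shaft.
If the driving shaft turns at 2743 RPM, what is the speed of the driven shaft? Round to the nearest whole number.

Gear mesh: ratio = 13/129 = 0.10078, so shaft II turns at 2743 / 0.10078 = 27219 RPM.
Gear mesh: ratio = 19/70 = 0.27143, so shaft III turns at 27219 / 0.27143 = 1.0028e+05 RPM.
Chain: ratio = 31/133 = 0.23308, so the driven shaft turns at 1.0028e+05 / 0.23308 = 4.3024e+05 RPM.

430236 RPM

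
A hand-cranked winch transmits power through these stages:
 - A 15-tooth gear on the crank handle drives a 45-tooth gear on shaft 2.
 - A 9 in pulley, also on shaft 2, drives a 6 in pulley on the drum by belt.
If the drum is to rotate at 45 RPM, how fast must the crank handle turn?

90 RPM

Overall ratio R = 3 × 0.66667 = 2.
Required input speed = output speed × R = 45 × 2 = 90 RPM.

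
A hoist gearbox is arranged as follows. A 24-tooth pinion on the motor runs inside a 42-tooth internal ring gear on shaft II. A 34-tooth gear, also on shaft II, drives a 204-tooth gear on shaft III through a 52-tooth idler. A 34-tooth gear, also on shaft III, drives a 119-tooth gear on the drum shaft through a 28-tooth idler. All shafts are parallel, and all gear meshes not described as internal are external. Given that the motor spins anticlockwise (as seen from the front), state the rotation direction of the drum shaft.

the motor → shaft II: internal mesh, same direction → CCW.
shaft II → shaft III: driver → idler → driven is 2 external meshes, 2 reversals → CCW.
shaft III → the drum shaft: driver → idler → driven is 2 external meshes, 2 reversals → CCW.
4 reversals in total — an even number — so the drum shaft turns the same way as the motor.

anticlockwise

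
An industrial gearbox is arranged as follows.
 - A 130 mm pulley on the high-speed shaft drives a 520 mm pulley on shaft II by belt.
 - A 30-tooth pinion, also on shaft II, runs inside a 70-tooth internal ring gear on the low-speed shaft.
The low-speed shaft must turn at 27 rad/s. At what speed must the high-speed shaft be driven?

Overall ratio R = 4 × 2.3333 = 9.3333.
Required input speed = output speed × R = 27 × 9.3333 = 252 rad/s.

252 rad/s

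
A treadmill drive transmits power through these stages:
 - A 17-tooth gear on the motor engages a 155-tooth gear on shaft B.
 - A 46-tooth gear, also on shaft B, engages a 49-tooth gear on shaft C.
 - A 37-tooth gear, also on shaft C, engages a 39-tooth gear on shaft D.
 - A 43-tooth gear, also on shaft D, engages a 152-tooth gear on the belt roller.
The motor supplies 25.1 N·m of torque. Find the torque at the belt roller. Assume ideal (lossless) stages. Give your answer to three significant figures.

908 N·m

After the gear mesh (155/17): 25.1 × 9.1176 = 228.85 N·m
After the gear mesh (49/46): 228.85 × 1.0652 = 243.78 N·m
After the gear mesh (39/37): 243.78 × 1.0541 = 256.96 N·m
After the gear mesh (152/43): 256.96 × 3.5349 = 908.31 N·m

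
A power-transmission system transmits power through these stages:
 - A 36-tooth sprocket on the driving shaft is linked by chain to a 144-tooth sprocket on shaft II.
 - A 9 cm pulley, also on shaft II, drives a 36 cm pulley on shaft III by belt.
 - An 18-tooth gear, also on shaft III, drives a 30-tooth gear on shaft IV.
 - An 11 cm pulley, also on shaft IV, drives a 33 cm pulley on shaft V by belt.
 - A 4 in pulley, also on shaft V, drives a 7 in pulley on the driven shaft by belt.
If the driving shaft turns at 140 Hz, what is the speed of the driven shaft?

the driving shaft → shaft II (chain, 144/36): 140 ÷ 4 = 35 Hz
shaft II → shaft III (belt, 36/9): 35 ÷ 4 = 8.75 Hz
shaft III → shaft IV (gear mesh, 30/18): 8.75 ÷ 1.6667 = 5.25 Hz
shaft IV → shaft V (belt, 33/11): 5.25 ÷ 3 = 1.75 Hz
shaft V → the driven shaft (belt, 7/4): 1.75 ÷ 1.75 = 1 Hz

1 Hz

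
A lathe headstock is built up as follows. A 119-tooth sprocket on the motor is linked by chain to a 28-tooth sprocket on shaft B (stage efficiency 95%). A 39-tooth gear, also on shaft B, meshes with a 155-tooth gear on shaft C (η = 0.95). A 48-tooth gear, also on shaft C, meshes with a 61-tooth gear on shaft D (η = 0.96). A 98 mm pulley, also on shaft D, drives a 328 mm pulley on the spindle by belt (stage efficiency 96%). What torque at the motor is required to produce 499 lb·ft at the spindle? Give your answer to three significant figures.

151 lb·ft

Overall ratio R = 0.23529 × 3.9744 × 1.2708 × 3.3469 = 3.9775; overall efficiency η = 0.95 × 0.95 × 0.96 × 0.96 = 0.8317.
Input torque = output torque / (R × η) = 499 / (3.9775 × 0.8317) = 150.83 lb·ft.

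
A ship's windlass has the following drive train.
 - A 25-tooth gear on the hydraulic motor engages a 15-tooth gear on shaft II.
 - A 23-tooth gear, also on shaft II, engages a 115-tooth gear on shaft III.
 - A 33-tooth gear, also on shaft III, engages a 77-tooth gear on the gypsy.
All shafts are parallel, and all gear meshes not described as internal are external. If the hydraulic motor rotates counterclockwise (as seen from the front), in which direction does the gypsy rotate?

the hydraulic motor → shaft II: external mesh, 1 reversal → CW.
shaft II → shaft III: external mesh, 1 reversal → CCW.
shaft III → the gypsy: external mesh, 1 reversal → CW.
3 reversals in total — an odd number — so the gypsy turns opposite to the hydraulic motor.

clockwise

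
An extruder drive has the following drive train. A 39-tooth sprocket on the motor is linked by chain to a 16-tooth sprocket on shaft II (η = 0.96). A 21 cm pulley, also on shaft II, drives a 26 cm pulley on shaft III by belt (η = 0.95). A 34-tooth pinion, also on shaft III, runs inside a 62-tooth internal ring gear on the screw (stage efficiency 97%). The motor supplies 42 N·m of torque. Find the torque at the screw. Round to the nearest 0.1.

chain 16/39 = 0.41026 → τ = 42·0.41026·0.96 = 16.542 N·m
belt 26/21 = 1.2381 → τ = 16.542·1.2381·0.95 = 19.456 N·m
internal gear 62/34 = 1.8235 → τ = 19.456·1.8235·0.97 = 34.414 N·m

34.4 N·m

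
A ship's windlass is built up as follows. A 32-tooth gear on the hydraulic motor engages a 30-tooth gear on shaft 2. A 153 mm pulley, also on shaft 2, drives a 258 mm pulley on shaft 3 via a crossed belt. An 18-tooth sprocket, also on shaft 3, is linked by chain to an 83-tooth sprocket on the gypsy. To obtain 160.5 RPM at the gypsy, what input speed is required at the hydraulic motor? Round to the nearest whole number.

Overall ratio R = 0.9375 × 1.6863 × 4.6111 = 7.2896.
Required input speed = output speed × R = 160.5 × 7.2896 = 1170 RPM.

1170 RPM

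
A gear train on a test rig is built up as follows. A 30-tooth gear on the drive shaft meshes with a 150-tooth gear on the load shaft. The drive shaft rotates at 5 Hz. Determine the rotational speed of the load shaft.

Gear mesh: ratio = 150/30 = 5, so the load shaft turns at 5 / 5 = 1 Hz.

1 Hz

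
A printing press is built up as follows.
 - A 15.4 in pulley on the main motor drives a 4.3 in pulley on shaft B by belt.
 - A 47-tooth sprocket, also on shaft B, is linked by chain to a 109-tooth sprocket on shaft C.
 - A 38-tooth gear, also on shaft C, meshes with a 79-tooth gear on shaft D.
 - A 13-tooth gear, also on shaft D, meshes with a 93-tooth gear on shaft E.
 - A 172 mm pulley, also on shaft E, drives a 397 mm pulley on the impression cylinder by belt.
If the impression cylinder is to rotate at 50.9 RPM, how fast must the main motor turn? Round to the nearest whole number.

1131 RPM

Overall ratio R = 0.27922 × 2.3191 × 2.0789 × 7.1538 × 2.3081 = 22.229.
Required input speed = output speed × R = 50.9 × 22.229 = 1131.5 RPM.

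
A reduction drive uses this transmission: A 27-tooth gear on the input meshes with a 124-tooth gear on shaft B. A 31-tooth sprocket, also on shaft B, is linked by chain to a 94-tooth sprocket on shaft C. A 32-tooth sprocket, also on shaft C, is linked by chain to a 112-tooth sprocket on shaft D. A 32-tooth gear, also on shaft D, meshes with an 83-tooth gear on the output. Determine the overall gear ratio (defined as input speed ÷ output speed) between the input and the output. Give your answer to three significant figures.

126

Each stage contributes driven/driver: gear mesh 124/27 = 4.5926, chain 94/31 = 3.0323, chain 112/32 = 3.5, gear mesh 83/32 = 2.5938.
Overall: 4.5926 × 3.0323 × 3.5 × 2.5938 = 126.42.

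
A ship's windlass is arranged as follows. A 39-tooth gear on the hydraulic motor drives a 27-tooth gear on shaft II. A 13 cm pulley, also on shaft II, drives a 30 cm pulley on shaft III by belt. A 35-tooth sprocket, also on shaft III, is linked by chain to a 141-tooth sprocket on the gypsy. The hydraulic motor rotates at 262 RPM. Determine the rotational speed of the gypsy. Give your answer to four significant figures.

gear mesh 27/39 = 0.69231 → 262/0.69231 = 378.44 RPM
belt 30/13 = 2.3077 → 378.44/2.3077 = 163.99 RPM
chain 141/35 = 4.0286 → 163.99/4.0286 = 40.707 RPM

40.71 RPM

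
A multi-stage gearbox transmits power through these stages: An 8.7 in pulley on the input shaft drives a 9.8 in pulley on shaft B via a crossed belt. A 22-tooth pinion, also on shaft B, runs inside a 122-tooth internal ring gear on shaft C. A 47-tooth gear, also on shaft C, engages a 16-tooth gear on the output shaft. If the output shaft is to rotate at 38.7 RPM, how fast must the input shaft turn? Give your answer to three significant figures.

Overall ratio R = 1.1264 × 5.5455 × 0.34043 = 2.1265.
Required input speed = output speed × R = 38.7 × 2.1265 = 82.296 RPM.

82.3 RPM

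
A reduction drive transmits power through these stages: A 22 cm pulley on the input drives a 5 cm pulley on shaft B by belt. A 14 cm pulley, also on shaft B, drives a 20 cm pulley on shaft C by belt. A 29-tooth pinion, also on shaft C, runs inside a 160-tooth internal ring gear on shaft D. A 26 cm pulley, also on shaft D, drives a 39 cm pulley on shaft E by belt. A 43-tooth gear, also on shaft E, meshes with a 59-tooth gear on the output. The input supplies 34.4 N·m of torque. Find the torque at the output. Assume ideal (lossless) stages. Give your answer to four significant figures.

126.8 N·m

belt 5/22 = 0.22727 → τ = 34.4·0.22727 = 7.8182 N·m
belt 20/14 = 1.4286 → τ = 7.8182·1.4286 = 11.169 N·m
internal gear 160/29 = 5.5172 → τ = 11.169·5.5172 = 61.621 N·m
belt 39/26 = 1.5 → τ = 61.621·1.5 = 92.432 N·m
gear mesh 59/43 = 1.3721 → τ = 92.432·1.3721 = 126.82 N·m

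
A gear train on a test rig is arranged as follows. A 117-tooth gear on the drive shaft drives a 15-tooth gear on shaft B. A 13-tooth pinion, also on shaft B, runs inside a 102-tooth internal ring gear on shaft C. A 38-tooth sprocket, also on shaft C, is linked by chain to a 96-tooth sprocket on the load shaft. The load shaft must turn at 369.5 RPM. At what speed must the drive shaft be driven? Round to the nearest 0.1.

Overall ratio R = 0.12821 × 7.8462 × 2.5263 = 2.5413.
Required input speed = output speed × R = 369.5 × 2.5413 = 939 RPM.

939.0 RPM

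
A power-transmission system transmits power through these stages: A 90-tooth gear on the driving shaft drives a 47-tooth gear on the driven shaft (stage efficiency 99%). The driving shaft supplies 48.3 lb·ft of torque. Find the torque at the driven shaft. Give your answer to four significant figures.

24.97 lb·ft

gear mesh 47/90 = 0.52222 → τ = 48.3·0.52222·0.99 = 24.971 lb·ft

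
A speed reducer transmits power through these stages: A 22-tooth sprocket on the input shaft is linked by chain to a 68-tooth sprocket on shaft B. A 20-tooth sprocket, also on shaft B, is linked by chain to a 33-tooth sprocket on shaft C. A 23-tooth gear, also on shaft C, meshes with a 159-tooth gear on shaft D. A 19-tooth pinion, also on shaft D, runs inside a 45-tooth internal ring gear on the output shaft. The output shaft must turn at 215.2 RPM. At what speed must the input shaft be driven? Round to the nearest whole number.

17970 RPM

Overall ratio R = 3.0909 × 1.65 × 6.913 × 2.3684 = 83.502.
Required input speed = output speed × R = 215.2 × 83.502 = 17970 RPM.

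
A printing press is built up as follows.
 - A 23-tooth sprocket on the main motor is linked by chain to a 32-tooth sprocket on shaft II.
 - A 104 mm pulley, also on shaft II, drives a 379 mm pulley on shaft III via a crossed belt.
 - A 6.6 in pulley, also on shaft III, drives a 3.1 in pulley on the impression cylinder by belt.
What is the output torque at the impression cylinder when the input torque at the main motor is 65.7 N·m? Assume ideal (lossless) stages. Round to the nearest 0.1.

156.5 N·m

After the chain (32/23): 65.7 × 1.3913 = 91.409 N·m
After the belt (379/104): 91.409 × 3.6442 = 333.11 N·m
After the belt (3.1/6.6): 333.11 × 0.4697 = 156.46 N·m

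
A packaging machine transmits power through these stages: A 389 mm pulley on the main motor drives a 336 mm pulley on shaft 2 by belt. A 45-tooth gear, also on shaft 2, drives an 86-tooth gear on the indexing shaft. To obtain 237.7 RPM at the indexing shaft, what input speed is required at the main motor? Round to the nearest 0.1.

Overall ratio R = 0.86375 × 1.9111 = 1.6507.
Required input speed = output speed × R = 237.7 × 1.6507 = 392.38 RPM.

392.4 RPM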